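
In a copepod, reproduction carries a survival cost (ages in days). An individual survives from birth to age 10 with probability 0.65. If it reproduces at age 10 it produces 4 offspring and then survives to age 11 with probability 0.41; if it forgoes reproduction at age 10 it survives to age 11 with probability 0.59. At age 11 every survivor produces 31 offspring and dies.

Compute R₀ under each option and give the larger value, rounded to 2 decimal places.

11.89

breed at age 10: R₀ = 0.65 × (4 + 0.41 × 31) = 0.65 × 16.7100 = 10.8615
delay to age 11: R₀ = 0.65 × (0.59 × 31) = 0.65 × 18.2900 = 11.8885
Higher: delay to age 11 (11.8885).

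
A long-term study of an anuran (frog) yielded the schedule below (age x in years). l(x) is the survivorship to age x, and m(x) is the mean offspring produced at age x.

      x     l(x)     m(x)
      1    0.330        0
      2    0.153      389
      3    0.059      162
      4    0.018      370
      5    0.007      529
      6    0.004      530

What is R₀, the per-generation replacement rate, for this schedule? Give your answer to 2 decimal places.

R₀ = Σ l(x) m(x):
  age 1: 0.330 × 0 = 0.0000
  age 2: 0.153 × 389 = 59.5170
  age 3: 0.059 × 162 = 9.5580
  age 4: 0.018 × 370 = 6.6600
  age 5: 0.007 × 529 = 3.7030
  age 6: 0.004 × 530 = 2.1200
R₀ = 0.0000 + 59.5170 + 9.5580 + 6.6600 + 3.7030 + 2.1200 = 81.5580

81.56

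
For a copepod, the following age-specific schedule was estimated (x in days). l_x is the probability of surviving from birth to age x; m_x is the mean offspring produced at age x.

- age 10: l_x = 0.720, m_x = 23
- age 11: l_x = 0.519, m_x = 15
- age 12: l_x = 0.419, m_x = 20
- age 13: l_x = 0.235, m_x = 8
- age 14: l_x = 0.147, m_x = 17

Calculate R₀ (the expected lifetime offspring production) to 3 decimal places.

37.104

R₀ = Σ l_x m_x:
  age 10: 0.720 × 23 = 16.5600
  age 11: 0.519 × 15 = 7.7850
  age 12: 0.419 × 20 = 8.3800
  age 13: 0.235 × 8 = 1.8800
  age 14: 0.147 × 17 = 2.4990
R₀ = 16.5600 + 7.7850 + 8.3800 + 1.8800 + 2.4990 = 37.1040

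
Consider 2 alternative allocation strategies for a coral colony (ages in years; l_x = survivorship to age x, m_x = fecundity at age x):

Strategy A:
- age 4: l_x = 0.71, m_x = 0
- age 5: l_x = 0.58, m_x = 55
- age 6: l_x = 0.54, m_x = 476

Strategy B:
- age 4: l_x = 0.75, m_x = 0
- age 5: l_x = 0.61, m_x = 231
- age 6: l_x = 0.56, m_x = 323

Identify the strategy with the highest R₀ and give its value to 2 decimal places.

Strategy A: R₀ = 0.71×0 + 0.58×55 + 0.54×476 = 288.9400
Strategy B: R₀ = 0.75×0 + 0.61×231 + 0.56×323 = 321.7900
Highest R₀: strategy B with 321.7900.

321.79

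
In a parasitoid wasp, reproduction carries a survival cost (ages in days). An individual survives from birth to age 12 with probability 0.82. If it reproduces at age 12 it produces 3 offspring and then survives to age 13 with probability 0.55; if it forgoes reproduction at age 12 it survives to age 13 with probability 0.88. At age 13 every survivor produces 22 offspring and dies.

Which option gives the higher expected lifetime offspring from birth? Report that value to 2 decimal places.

15.88

breed at age 12: R₀ = 0.82 × (3 + 0.55 × 22) = 0.82 × 15.1000 = 12.3820
delay to age 13: R₀ = 0.82 × (0.88 × 22) = 0.82 × 19.3600 = 15.8752
Higher: delay to age 13 (15.8752).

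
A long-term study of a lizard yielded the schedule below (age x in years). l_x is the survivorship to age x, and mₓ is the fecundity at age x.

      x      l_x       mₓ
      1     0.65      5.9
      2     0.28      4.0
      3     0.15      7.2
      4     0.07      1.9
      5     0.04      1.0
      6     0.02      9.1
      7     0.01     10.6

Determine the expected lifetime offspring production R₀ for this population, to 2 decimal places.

6.50

R₀ = Σ l_x mₓ:
  age 1: 0.65 × 5.9 = 3.8350
  age 2: 0.28 × 4.0 = 1.1200
  age 3: 0.15 × 7.2 = 1.0800
  age 4: 0.07 × 1.9 = 0.1330
  age 5: 0.04 × 1.0 = 0.0400
  age 6: 0.02 × 9.1 = 0.1820
  age 7: 0.01 × 10.6 = 0.1060
R₀ = 3.8350 + 1.1200 + 1.0800 + 0.1330 + 0.0400 + 0.1820 + 0.1060 = 6.4960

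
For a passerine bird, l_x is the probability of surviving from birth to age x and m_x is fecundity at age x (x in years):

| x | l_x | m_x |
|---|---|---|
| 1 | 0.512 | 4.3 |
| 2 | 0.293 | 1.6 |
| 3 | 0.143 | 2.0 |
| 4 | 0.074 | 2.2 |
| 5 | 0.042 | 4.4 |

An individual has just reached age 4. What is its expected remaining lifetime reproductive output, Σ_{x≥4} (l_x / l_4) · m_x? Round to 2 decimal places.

4.70

l_4 = 0.074. Conditional survival from age 4 to x is l_x / l_4.
  x=4: (0.074/0.074) × 2.2 = 2.2000
  x=5: (0.042/0.074) × 4.4 = 2.4973
Sum = 2.2000 + 2.4973 = 4.6973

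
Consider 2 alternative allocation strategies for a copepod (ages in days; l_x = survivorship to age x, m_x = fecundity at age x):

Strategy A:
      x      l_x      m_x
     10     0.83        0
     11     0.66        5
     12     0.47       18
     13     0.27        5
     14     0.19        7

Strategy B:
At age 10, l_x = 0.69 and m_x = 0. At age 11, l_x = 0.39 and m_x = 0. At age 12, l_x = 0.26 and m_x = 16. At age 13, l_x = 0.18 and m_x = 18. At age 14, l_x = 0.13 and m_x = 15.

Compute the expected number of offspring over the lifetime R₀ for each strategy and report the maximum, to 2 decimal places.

14.44

Strategy A: R₀ = 0.83×0 + 0.66×5 + 0.47×18 + 0.27×5 + 0.19×7 = 14.4400
Strategy B: R₀ = 0.69×0 + 0.39×0 + 0.26×16 + 0.18×18 + 0.13×15 = 9.3500
Highest R₀: strategy A with 14.4400.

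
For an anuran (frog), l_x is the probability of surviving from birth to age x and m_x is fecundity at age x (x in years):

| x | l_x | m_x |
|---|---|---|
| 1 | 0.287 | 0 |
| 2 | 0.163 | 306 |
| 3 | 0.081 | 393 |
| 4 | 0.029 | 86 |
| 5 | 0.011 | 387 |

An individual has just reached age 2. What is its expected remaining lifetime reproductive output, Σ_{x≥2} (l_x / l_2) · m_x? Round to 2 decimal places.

l_2 = 0.163. Conditional survival from age 2 to x is l_x / l_2.
  x=2: (0.163/0.163) × 306 = 306.0000
  x=3: (0.081/0.163) × 393 = 195.2945
  x=4: (0.029/0.163) × 86 = 15.3006
  x=5: (0.011/0.163) × 387 = 26.1166
Sum = 306.0000 + 195.2945 + 15.3006 + 26.1166 = 542.7117

542.71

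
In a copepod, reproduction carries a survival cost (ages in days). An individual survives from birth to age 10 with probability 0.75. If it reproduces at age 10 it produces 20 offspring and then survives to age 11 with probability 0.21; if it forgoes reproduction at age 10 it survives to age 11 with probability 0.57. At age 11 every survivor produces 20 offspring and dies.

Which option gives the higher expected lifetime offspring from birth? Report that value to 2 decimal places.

18.15

breed at age 10: R₀ = 0.75 × (20 + 0.21 × 20) = 0.75 × 24.2000 = 18.1500
delay to age 11: R₀ = 0.75 × (0.57 × 20) = 0.75 × 11.4000 = 8.5500
Higher: breed at age 10 (18.1500).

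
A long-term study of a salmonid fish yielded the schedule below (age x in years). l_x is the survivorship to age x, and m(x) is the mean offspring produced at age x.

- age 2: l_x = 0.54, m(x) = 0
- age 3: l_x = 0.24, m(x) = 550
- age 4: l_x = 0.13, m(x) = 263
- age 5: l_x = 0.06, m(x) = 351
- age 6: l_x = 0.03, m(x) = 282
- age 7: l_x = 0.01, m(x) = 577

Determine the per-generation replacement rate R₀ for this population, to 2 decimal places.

201.48

R₀ = Σ l_x m(x):
  age 2: 0.54 × 0 = 0.0000
  age 3: 0.24 × 550 = 132.0000
  age 4: 0.13 × 263 = 34.1900
  age 5: 0.06 × 351 = 21.0600
  age 6: 0.03 × 282 = 8.4600
  age 7: 0.01 × 577 = 5.7700
R₀ = 0.0000 + 132.0000 + 34.1900 + 21.0600 + 8.4600 + 5.7700 = 201.4800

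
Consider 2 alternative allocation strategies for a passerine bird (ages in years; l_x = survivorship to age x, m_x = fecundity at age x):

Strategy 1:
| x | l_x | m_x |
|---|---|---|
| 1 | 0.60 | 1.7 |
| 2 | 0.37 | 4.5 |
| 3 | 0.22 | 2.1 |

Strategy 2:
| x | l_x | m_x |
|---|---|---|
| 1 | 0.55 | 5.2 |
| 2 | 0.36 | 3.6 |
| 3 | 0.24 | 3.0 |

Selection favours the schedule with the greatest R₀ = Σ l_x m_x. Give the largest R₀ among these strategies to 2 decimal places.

4.88

Strategy 1: R₀ = 0.60×1.7 + 0.37×4.5 + 0.22×2.1 = 3.1470
Strategy 2: R₀ = 0.55×5.2 + 0.36×3.6 + 0.24×3.0 = 4.8760
Highest R₀: strategy 2 with 4.8760.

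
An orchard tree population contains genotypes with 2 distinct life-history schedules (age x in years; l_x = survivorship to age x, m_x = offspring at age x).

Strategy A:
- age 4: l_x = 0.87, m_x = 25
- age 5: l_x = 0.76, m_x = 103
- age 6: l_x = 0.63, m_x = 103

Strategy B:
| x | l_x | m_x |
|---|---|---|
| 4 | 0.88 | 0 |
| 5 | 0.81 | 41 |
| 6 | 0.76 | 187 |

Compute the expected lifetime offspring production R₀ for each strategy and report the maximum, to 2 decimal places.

175.33

Strategy A: R₀ = 0.87×25 + 0.76×103 + 0.63×103 = 164.9200
Strategy B: R₀ = 0.88×0 + 0.81×41 + 0.76×187 = 175.3300
Highest R₀: strategy B with 175.3300.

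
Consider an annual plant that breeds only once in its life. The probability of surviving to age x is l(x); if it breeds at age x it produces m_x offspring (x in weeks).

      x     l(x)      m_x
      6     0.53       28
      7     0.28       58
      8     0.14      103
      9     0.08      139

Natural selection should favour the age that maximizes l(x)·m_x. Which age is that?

Expected offspring if breeding at age x = l(x) × m_x:
  age 6: 0.53 × 28 = 14.840
  age 7: 0.28 × 58 = 16.240
  age 8: 0.14 × 103 = 14.420
  age 9: 0.08 × 139 = 11.120
Maximum at age 7 (16.240).

7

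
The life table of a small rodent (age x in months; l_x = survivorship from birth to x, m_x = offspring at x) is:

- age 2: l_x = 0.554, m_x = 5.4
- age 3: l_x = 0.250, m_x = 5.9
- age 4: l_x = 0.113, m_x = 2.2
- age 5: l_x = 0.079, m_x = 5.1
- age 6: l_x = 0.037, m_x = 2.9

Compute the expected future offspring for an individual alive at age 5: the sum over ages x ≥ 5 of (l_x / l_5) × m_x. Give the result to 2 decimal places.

l_5 = 0.079. Conditional survival from age 5 to x is l_x / l_5.
  x=5: (0.079/0.079) × 5.1 = 5.1000
  x=6: (0.037/0.079) × 2.9 = 1.3582
Sum = 5.1000 + 1.3582 = 6.4582

6.46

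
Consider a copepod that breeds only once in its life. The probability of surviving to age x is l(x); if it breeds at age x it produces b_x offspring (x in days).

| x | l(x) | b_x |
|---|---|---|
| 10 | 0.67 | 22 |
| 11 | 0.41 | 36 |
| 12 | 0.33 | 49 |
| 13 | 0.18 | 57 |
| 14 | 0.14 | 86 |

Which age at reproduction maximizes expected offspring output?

Expected offspring if breeding at age x = l(x) × b_x:
  age 10: 0.67 × 22 = 14.740
  age 11: 0.41 × 36 = 14.760
  age 12: 0.33 × 49 = 16.170
  age 13: 0.18 × 57 = 10.260
  age 14: 0.14 × 86 = 12.040
Maximum at age 12 (16.170).

12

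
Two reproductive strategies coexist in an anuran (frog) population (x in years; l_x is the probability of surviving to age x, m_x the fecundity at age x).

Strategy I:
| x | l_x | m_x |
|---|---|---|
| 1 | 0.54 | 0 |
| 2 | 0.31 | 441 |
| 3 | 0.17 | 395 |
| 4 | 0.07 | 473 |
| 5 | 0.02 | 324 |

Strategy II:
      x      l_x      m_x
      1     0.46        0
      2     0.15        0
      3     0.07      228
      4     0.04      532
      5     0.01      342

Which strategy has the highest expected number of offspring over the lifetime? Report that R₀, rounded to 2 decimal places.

243.45

Strategy I: R₀ = 0.54×0 + 0.31×441 + 0.17×395 + 0.07×473 + 0.02×324 = 243.4500
Strategy II: R₀ = 0.46×0 + 0.15×0 + 0.07×228 + 0.04×532 + 0.01×342 = 40.6600
Highest R₀: strategy I with 243.4500.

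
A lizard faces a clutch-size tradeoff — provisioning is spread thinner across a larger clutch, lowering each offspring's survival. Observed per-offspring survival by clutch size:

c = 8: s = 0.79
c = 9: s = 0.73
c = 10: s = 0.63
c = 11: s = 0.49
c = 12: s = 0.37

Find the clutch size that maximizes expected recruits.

Expected recruits = c × s(c):
  c=8: 8 × 0.79 = 6.320
  c=9: 9 × 0.73 = 6.570
  c=10: 10 × 0.63 = 6.300
  c=11: 11 × 0.49 = 5.390
  c=12: 12 × 0.37 = 4.440
Maximum at c = 9 (6.570 recruits).

9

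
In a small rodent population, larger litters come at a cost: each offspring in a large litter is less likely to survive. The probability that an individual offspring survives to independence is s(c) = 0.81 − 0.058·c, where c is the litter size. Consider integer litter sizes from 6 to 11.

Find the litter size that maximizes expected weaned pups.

7

Expected weaned pups = c × s(c):
  c=6: 6 × 0.462 = 2.772
  c=7: 7 × 0.404 = 2.828
  c=8: 8 × 0.346 = 2.768
  c=9: 9 × 0.288 = 2.592
  c=10: 10 × 0.230 = 2.300
  c=11: 11 × 0.172 = 1.892
Maximum at c = 7 (2.828 weaned pups).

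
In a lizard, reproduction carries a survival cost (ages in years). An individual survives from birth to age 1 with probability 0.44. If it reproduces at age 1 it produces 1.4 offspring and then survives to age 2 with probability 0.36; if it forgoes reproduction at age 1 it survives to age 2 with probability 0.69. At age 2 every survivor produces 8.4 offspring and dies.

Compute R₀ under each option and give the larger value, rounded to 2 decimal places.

breed at age 1: R₀ = 0.44 × (1.4 + 0.36 × 8.4) = 0.44 × 4.4240 = 1.9466
delay to age 2: R₀ = 0.44 × (0.69 × 8.4) = 0.44 × 5.7960 = 2.5502
Higher: delay to age 2 (2.5502).

2.55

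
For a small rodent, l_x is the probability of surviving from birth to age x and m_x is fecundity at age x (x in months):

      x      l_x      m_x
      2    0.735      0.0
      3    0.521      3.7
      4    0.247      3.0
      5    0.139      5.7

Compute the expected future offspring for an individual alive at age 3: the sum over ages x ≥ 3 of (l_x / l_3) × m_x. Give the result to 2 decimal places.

6.64

l_3 = 0.521. Conditional survival from age 3 to x is l_x / l_3.
  x=3: (0.521/0.521) × 3.7 = 3.7000
  x=4: (0.247/0.521) × 3.0 = 1.4223
  x=5: (0.139/0.521) × 5.7 = 1.5207
Sum = 3.7000 + 1.4223 + 1.5207 = 6.6430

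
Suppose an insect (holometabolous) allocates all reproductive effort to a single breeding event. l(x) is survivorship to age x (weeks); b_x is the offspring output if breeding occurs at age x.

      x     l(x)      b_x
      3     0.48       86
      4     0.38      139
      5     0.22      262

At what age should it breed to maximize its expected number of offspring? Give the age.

Expected offspring if breeding at age x = l(x) × b_x:
  age 3: 0.48 × 86 = 41.280
  age 4: 0.38 × 139 = 52.820
  age 5: 0.22 × 262 = 57.640
Maximum at age 5 (57.640).

5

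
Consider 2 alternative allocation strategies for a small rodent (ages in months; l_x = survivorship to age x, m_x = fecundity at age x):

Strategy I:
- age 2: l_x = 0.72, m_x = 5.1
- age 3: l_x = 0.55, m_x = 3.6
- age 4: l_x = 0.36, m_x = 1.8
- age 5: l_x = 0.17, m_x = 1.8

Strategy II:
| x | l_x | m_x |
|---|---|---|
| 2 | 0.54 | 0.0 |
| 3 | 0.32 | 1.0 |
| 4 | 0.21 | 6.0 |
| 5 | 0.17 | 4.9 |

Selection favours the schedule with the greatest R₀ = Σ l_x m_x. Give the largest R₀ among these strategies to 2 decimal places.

Strategy I: R₀ = 0.72×5.1 + 0.55×3.6 + 0.36×1.8 + 0.17×1.8 = 6.6060
Strategy II: R₀ = 0.54×0.0 + 0.32×1.0 + 0.21×6.0 + 0.17×4.9 = 2.4130
Highest R₀: strategy I with 6.6060.

6.61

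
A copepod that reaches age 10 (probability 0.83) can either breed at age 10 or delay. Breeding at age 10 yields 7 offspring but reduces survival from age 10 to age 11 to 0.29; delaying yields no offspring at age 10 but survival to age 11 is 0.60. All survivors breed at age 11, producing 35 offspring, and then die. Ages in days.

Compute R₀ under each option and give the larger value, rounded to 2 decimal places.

breed at age 10: R₀ = 0.83 × (7 + 0.29 × 35) = 0.83 × 17.1500 = 14.2345
delay to age 11: R₀ = 0.83 × (0.60 × 35) = 0.83 × 21.0000 = 17.4300
Higher: delay to age 11 (17.4300).

17.43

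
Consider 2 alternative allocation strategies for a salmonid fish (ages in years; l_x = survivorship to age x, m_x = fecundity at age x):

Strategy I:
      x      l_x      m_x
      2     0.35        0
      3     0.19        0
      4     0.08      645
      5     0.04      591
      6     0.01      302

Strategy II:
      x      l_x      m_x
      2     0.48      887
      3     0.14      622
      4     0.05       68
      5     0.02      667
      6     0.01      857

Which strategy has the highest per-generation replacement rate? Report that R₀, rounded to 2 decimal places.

Strategy I: R₀ = 0.35×0 + 0.19×0 + 0.08×645 + 0.04×591 + 0.01×302 = 78.2600
Strategy II: R₀ = 0.48×887 + 0.14×622 + 0.05×68 + 0.02×667 + 0.01×857 = 538.1500
Highest R₀: strategy II with 538.1500.

538.15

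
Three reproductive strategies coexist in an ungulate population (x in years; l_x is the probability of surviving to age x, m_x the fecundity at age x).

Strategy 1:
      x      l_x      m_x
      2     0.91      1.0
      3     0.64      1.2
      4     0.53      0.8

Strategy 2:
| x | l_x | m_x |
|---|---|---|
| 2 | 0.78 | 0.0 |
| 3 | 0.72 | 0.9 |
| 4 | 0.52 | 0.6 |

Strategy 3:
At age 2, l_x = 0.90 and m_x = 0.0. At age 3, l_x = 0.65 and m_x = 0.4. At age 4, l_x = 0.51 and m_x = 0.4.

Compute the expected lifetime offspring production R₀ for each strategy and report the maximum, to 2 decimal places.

Strategy 1: R₀ = 0.91×1.0 + 0.64×1.2 + 0.53×0.8 = 2.1020
Strategy 2: R₀ = 0.78×0.0 + 0.72×0.9 + 0.52×0.6 = 0.9600
Strategy 3: R₀ = 0.90×0.0 + 0.65×0.4 + 0.51×0.4 = 0.4640
Highest R₀: strategy 1 with 2.1020.

2.10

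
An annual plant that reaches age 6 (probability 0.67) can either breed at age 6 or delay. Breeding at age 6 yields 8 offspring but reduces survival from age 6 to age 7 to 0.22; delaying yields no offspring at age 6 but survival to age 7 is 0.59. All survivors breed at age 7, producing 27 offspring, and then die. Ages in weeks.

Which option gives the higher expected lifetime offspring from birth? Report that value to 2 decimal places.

10.67

breed at age 6: R₀ = 0.67 × (8 + 0.22 × 27) = 0.67 × 13.9400 = 9.3398
delay to age 7: R₀ = 0.67 × (0.59 × 27) = 0.67 × 15.9300 = 10.6731
Higher: delay to age 7 (10.6731).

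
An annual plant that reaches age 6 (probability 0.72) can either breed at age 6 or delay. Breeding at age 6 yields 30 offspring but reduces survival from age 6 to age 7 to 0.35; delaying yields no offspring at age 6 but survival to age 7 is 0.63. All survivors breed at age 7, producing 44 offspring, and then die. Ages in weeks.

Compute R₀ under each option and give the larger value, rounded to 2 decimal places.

32.69

breed at age 6: R₀ = 0.72 × (30 + 0.35 × 44) = 0.72 × 45.4000 = 32.6880
delay to age 7: R₀ = 0.72 × (0.63 × 44) = 0.72 × 27.7200 = 19.9584
Higher: breed at age 6 (32.6880).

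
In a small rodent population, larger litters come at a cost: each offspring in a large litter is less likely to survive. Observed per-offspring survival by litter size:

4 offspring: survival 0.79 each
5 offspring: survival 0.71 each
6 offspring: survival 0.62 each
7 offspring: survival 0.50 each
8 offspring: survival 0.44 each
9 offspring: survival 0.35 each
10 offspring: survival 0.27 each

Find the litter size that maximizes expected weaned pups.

6

Expected weaned pups = c × s(c):
  c=4: 4 × 0.79 = 3.160
  c=5: 5 × 0.71 = 3.550
  c=6: 6 × 0.62 = 3.720
  c=7: 7 × 0.50 = 3.500
  c=8: 8 × 0.44 = 3.520
  c=9: 9 × 0.35 = 3.150
  c=10: 10 × 0.27 = 2.700
Maximum at c = 6 (3.720 weaned pups).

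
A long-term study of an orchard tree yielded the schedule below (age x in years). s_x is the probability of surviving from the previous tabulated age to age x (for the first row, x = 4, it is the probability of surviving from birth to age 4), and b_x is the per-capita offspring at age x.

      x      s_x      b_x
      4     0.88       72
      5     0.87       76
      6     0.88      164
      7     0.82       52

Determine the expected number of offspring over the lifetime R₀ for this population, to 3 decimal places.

260.765

Survivorship from birth: l_x = s_4·s_5·…·s_x.
  l_4 = 0.88000
  l_5 = 0.76560
  l_6 = 0.67373
  l_7 = 0.55246
R₀ = Σ l_x b_x:
  age 4: 0.88000 × 72 = 63.3600
  age 5: 0.76560 × 76 = 58.1856
  age 6: 0.67373 × 164 = 110.4917
  age 7: 0.55246 × 52 = 28.7279
R₀ = 63.3600 + 58.1856 + 110.4917 + 28.7279 = 260.7652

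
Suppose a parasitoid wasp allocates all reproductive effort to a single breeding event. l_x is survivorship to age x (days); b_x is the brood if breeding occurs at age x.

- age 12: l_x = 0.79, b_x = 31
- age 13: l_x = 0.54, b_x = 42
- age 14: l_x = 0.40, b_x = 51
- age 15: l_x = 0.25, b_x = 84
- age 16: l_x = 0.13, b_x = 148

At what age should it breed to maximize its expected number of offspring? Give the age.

12

Expected offspring if breeding at age x = l_x × b_x:
  age 12: 0.79 × 31 = 24.490
  age 13: 0.54 × 42 = 22.680
  age 14: 0.40 × 51 = 20.400
  age 15: 0.25 × 84 = 21.000
  age 16: 0.13 × 148 = 19.240
Maximum at age 12 (24.490).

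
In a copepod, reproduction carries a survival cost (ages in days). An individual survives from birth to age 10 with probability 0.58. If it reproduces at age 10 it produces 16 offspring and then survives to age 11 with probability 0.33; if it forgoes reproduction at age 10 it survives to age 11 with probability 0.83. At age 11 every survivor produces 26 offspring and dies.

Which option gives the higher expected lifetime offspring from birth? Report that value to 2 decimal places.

breed at age 10: R₀ = 0.58 × (16 + 0.33 × 26) = 0.58 × 24.5800 = 14.2564
delay to age 11: R₀ = 0.58 × (0.83 × 26) = 0.58 × 21.5800 = 12.5164
Higher: breed at age 10 (14.2564).

14.26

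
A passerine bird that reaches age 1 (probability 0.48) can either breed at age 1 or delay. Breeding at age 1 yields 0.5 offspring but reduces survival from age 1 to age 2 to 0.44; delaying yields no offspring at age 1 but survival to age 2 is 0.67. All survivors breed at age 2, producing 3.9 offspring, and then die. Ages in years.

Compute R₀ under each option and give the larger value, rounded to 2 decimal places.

breed at age 1: R₀ = 0.48 × (0.5 + 0.44 × 3.9) = 0.48 × 2.2160 = 1.0637
delay to age 2: R₀ = 0.48 × (0.67 × 3.9) = 0.48 × 2.6130 = 1.2542
Higher: delay to age 2 (1.2542).

1.25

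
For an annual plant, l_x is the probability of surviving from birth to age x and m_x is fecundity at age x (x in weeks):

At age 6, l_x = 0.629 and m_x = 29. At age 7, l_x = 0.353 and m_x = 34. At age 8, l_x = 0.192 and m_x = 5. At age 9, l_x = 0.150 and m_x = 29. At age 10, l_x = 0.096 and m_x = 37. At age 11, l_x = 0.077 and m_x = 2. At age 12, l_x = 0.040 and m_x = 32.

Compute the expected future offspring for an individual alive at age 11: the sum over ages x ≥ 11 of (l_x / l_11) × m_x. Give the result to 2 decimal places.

l_11 = 0.077. Conditional survival from age 11 to x is l_x / l_11.
  x=11: (0.077/0.077) × 2 = 2.0000
  x=12: (0.040/0.077) × 32 = 16.6234
Sum = 2.0000 + 16.6234 = 18.6234

18.62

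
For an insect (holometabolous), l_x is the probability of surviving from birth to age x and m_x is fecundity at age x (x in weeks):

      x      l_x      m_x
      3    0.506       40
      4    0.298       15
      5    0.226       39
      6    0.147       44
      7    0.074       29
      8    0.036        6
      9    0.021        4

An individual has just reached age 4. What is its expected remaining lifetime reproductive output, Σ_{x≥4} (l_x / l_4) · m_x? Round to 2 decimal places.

l_4 = 0.298. Conditional survival from age 4 to x is l_x / l_4.
  x=4: (0.298/0.298) × 15 = 15.0000
  x=5: (0.226/0.298) × 39 = 29.5772
  x=6: (0.147/0.298) × 44 = 21.7047
  x=7: (0.074/0.298) × 29 = 7.2013
  x=8: (0.036/0.298) × 6 = 0.7248
  x=9: (0.021/0.298) × 4 = 0.2819
Sum = 15.0000 + 29.5772 + 21.7047 + 7.2013 + 0.7248 + 0.2819 = 74.4899

74.49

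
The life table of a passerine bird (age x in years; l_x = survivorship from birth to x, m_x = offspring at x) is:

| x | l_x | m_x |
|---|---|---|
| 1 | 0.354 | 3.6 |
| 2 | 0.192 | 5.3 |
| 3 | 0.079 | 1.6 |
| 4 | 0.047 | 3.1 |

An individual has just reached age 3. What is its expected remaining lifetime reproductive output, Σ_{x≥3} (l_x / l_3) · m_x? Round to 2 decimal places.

l_3 = 0.079. Conditional survival from age 3 to x is l_x / l_3.
  x=3: (0.079/0.079) × 1.6 = 1.6000
  x=4: (0.047/0.079) × 3.1 = 1.8443
Sum = 1.6000 + 1.8443 = 3.4443

3.44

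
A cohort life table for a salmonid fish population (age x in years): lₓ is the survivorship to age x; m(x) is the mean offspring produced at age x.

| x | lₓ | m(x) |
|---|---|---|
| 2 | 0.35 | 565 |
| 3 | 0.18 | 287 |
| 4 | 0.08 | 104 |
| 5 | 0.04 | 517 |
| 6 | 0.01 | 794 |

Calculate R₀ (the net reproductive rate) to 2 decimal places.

286.35

R₀ = Σ lₓ m(x):
  age 2: 0.35 × 565 = 197.7500
  age 3: 0.18 × 287 = 51.6600
  age 4: 0.08 × 104 = 8.3200
  age 5: 0.04 × 517 = 20.6800
  age 6: 0.01 × 794 = 7.9400
R₀ = 197.7500 + 51.6600 + 8.3200 + 20.6800 + 7.9400 = 286.3500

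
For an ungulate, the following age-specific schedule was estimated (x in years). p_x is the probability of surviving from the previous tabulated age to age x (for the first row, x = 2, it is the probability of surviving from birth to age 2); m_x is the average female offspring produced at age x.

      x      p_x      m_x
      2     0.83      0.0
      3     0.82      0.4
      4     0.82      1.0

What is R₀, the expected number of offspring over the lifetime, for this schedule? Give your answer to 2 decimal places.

Survivorship from birth: l_x = p_2·p_3·…·p_x.
  l_2 = 0.83000
  l_3 = 0.68060
  l_4 = 0.55809
R₀ = Σ l_x m_x:
  age 2: 0.83000 × 0.0 = 0.0000
  age 3: 0.68060 × 0.4 = 0.2722
  age 4: 0.55809 × 1.0 = 0.5581
R₀ = 0.0000 + 0.2722 + 0.5581 = 0.8303

0.83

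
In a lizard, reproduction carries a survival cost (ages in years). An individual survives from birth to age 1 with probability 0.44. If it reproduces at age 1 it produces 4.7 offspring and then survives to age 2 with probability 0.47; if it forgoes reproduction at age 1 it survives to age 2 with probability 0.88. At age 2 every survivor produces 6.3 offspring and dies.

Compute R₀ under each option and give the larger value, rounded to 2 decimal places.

3.37

breed at age 1: R₀ = 0.44 × (4.7 + 0.47 × 6.3) = 0.44 × 7.6610 = 3.3708
delay to age 2: R₀ = 0.44 × (0.88 × 6.3) = 0.44 × 5.5440 = 2.4394
Higher: breed at age 1 (3.3708).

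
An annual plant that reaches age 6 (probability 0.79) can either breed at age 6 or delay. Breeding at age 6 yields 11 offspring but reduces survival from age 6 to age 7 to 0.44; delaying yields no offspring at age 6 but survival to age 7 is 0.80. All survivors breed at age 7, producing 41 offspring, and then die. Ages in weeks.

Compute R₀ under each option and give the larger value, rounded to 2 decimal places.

25.91

breed at age 6: R₀ = 0.79 × (11 + 0.44 × 41) = 0.79 × 29.0400 = 22.9416
delay to age 7: R₀ = 0.79 × (0.80 × 41) = 0.79 × 32.8000 = 25.9120
Higher: delay to age 7 (25.9120).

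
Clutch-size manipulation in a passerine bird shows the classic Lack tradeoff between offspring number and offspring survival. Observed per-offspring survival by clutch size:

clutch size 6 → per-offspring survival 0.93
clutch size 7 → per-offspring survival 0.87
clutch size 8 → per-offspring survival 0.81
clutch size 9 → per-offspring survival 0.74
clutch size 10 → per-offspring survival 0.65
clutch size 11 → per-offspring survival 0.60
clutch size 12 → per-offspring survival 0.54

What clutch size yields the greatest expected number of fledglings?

Expected fledglings = c × s(c):
  c=6: 6 × 0.93 = 5.580
  c=7: 7 × 0.87 = 6.090
  c=8: 8 × 0.81 = 6.480
  c=9: 9 × 0.74 = 6.660
  c=10: 10 × 0.65 = 6.500
  c=11: 11 × 0.60 = 6.600
  c=12: 12 × 0.54 = 6.480
Maximum at c = 9 (6.660 fledglings).

9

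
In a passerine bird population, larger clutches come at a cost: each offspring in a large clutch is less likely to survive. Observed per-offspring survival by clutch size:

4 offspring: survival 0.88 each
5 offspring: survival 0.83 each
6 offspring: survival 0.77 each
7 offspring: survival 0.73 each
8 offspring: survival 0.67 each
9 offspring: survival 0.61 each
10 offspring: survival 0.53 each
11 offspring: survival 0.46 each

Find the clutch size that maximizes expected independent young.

9

Expected independent young = c × s(c):
  c=4: 4 × 0.88 = 3.520
  c=5: 5 × 0.83 = 4.150
  c=6: 6 × 0.77 = 4.620
  c=7: 7 × 0.73 = 5.110
  c=8: 8 × 0.67 = 5.360
  c=9: 9 × 0.61 = 5.490
  c=10: 10 × 0.53 = 5.300
  c=11: 11 × 0.46 = 5.060
Maximum at c = 9 (5.490 independent young).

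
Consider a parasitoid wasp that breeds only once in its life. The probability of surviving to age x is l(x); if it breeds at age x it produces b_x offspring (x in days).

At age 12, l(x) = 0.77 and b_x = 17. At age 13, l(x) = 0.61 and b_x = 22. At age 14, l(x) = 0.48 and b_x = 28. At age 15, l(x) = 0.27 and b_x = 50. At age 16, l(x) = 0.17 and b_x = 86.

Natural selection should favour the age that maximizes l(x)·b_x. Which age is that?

16

Expected offspring if breeding at age x = l(x) × b_x:
  age 12: 0.77 × 17 = 13.090
  age 13: 0.61 × 22 = 13.420
  age 14: 0.48 × 28 = 13.440
  age 15: 0.27 × 50 = 13.500
  age 16: 0.17 × 86 = 14.620
Maximum at age 16 (14.620).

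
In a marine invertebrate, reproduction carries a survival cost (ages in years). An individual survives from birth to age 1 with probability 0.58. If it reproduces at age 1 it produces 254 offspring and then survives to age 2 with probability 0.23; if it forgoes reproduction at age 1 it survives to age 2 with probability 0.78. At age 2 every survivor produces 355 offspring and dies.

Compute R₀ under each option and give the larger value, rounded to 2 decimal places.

194.68

breed at age 1: R₀ = 0.58 × (254 + 0.23 × 355) = 0.58 × 335.6500 = 194.6770
delay to age 2: R₀ = 0.58 × (0.78 × 355) = 0.58 × 276.9000 = 160.6020
Higher: breed at age 1 (194.6770).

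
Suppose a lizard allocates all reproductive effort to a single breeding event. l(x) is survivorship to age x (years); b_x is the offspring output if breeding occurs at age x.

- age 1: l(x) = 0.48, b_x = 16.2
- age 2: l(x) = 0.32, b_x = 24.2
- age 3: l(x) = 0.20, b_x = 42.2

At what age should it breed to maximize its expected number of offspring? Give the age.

3

Expected offspring if breeding at age x = l(x) × b_x:
  age 1: 0.48 × 16.2 = 7.776
  age 2: 0.32 × 24.2 = 7.744
  age 3: 0.20 × 42.2 = 8.440
Maximum at age 3 (8.440).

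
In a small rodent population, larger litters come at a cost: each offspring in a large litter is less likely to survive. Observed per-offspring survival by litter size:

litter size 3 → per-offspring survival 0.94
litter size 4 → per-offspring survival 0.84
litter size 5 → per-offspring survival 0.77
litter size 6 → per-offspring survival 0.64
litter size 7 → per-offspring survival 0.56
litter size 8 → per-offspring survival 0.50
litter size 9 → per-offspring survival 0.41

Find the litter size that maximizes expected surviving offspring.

Expected surviving offspring = c × s(c):
  c=3: 3 × 0.94 = 2.820
  c=4: 4 × 0.84 = 3.360
  c=5: 5 × 0.77 = 3.850
  c=6: 6 × 0.64 = 3.840
  c=7: 7 × 0.56 = 3.920
  c=8: 8 × 0.50 = 4.000
  c=9: 9 × 0.41 = 3.690
Maximum at c = 8 (4.000 surviving offspring).

8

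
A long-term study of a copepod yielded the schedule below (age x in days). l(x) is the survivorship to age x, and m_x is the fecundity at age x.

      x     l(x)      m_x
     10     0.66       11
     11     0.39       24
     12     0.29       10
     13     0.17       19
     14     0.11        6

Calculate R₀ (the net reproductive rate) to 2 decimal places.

R₀ = Σ l(x) m_x:
  age 10: 0.66 × 11 = 7.2600
  age 11: 0.39 × 24 = 9.3600
  age 12: 0.29 × 10 = 2.9000
  age 13: 0.17 × 19 = 3.2300
  age 14: 0.11 × 6 = 0.6600
R₀ = 7.2600 + 9.3600 + 2.9000 + 3.2300 + 0.6600 = 23.4100

23.41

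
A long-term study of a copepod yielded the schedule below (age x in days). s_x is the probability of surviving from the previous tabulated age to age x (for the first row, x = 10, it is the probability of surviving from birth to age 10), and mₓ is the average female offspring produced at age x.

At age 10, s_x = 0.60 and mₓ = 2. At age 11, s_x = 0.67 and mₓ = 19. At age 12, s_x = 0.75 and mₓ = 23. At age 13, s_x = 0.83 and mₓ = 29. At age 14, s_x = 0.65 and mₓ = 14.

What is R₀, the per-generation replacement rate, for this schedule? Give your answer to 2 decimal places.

Survivorship from birth: l_x = s_10·s_11·…·s_x.
  l_10 = 0.60000
  l_11 = 0.40200
  l_12 = 0.30150
  l_13 = 0.25024
  l_14 = 0.16266
R₀ = Σ l_x mₓ:
  age 10: 0.60000 × 2 = 1.2000
  age 11: 0.40200 × 19 = 7.6380
  age 12: 0.30150 × 23 = 6.9345
  age 13: 0.25024 × 29 = 7.2570
  age 14: 0.16266 × 14 = 2.2772
R₀ = 1.2000 + 7.6380 + 6.9345 + 7.2570 + 2.2772 = 25.3067

25.31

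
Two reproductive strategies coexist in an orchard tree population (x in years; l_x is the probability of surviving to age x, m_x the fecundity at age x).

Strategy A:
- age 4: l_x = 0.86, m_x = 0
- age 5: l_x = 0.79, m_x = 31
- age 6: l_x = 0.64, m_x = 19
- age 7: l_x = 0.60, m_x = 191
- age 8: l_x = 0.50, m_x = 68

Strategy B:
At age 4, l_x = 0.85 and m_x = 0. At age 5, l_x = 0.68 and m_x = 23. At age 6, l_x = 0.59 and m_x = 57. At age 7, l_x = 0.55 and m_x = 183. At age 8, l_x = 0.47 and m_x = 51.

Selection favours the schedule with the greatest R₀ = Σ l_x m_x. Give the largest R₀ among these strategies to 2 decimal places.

185.25

Strategy A: R₀ = 0.86×0 + 0.79×31 + 0.64×19 + 0.60×191 + 0.50×68 = 185.2500
Strategy B: R₀ = 0.85×0 + 0.68×23 + 0.59×57 + 0.55×183 + 0.47×51 = 173.8900
Highest R₀: strategy A with 185.2500.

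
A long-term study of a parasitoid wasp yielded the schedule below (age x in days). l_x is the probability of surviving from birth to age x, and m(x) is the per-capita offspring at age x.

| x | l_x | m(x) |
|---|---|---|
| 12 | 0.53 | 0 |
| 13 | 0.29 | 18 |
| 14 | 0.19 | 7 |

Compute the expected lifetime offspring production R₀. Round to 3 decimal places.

6.550

R₀ = Σ l_x m(x):
  age 12: 0.53 × 0 = 0.0000
  age 13: 0.29 × 18 = 5.2200
  age 14: 0.19 × 7 = 1.3300
R₀ = 0.0000 + 5.2200 + 1.3300 = 6.5500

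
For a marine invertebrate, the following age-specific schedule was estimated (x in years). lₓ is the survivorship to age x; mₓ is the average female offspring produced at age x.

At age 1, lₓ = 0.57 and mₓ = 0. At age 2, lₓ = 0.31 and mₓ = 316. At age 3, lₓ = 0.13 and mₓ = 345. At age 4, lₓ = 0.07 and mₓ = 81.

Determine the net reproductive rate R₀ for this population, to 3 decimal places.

148.480

R₀ = Σ lₓ mₓ:
  age 1: 0.57 × 0 = 0.0000
  age 2: 0.31 × 316 = 97.9600
  age 3: 0.13 × 345 = 44.8500
  age 4: 0.07 × 81 = 5.6700
R₀ = 0.0000 + 97.9600 + 44.8500 + 5.6700 = 148.4800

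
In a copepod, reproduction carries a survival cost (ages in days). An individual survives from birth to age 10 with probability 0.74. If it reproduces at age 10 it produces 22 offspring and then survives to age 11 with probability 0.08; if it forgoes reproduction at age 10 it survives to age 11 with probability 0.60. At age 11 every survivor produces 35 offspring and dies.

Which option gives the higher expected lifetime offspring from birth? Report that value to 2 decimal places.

breed at age 10: R₀ = 0.74 × (22 + 0.08 × 35) = 0.74 × 24.8000 = 18.3520
delay to age 11: R₀ = 0.74 × (0.60 × 35) = 0.74 × 21.0000 = 15.5400
Higher: breed at age 10 (18.3520).

18.35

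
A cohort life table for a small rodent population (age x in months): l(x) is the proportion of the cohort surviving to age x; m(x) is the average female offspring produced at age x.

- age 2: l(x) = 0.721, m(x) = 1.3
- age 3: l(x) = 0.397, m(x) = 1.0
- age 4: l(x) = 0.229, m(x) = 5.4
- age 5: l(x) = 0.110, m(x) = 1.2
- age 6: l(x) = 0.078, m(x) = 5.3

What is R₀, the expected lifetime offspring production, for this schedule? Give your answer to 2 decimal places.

3.12

R₀ = Σ l(x) m(x):
  age 2: 0.721 × 1.3 = 0.9373
  age 3: 0.397 × 1.0 = 0.3970
  age 4: 0.229 × 5.4 = 1.2366
  age 5: 0.110 × 1.2 = 0.1320
  age 6: 0.078 × 5.3 = 0.4134
R₀ = 0.9373 + 0.3970 + 1.2366 + 0.1320 + 0.4134 = 3.1163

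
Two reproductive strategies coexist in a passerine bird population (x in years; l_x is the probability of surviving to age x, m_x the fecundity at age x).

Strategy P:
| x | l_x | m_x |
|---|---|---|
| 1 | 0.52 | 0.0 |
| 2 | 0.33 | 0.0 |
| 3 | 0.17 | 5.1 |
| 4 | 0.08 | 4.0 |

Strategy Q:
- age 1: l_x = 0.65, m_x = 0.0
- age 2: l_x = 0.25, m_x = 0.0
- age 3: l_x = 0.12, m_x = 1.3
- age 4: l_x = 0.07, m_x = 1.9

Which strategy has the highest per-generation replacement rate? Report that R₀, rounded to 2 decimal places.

1.19

Strategy P: R₀ = 0.52×0.0 + 0.33×0.0 + 0.17×5.1 + 0.08×4.0 = 1.1870
Strategy Q: R₀ = 0.65×0.0 + 0.25×0.0 + 0.12×1.3 + 0.07×1.9 = 0.2890
Highest R₀: strategy P with 1.1870.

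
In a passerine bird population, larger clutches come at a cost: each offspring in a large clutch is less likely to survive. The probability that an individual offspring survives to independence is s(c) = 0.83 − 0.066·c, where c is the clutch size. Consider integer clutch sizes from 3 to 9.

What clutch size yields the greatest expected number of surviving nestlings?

6

Expected surviving nestlings = c × s(c):
  c=3: 3 × 0.632 = 1.896
  c=4: 4 × 0.566 = 2.264
  c=5: 5 × 0.500 = 2.500
  c=6: 6 × 0.434 = 2.604
  c=7: 7 × 0.368 = 2.576
  c=8: 8 × 0.302 = 2.416
  c=9: 9 × 0.236 = 2.124
Maximum at c = 6 (2.604 surviving nestlings).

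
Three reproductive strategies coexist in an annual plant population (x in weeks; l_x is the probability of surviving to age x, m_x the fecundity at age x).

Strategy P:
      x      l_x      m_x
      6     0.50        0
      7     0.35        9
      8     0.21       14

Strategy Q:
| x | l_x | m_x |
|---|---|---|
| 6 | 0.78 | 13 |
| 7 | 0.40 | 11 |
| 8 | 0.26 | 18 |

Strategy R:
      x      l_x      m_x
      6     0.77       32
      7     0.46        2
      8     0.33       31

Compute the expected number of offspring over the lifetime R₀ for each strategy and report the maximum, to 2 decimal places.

Strategy P: R₀ = 0.50×0 + 0.35×9 + 0.21×14 = 6.0900
Strategy Q: R₀ = 0.78×13 + 0.40×11 + 0.26×18 = 19.2200
Strategy R: R₀ = 0.77×32 + 0.46×2 + 0.33×31 = 35.7900
Highest R₀: strategy R with 35.7900.

35.79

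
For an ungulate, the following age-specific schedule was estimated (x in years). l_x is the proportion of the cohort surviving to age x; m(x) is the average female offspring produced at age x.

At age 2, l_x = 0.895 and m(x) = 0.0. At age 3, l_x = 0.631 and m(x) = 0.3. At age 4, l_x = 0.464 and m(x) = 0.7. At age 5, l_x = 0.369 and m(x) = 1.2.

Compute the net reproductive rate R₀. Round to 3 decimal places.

0.957

R₀ = Σ l_x m(x):
  age 2: 0.895 × 0.0 = 0.0000
  age 3: 0.631 × 0.3 = 0.1893
  age 4: 0.464 × 0.7 = 0.3248
  age 5: 0.369 × 1.2 = 0.4428
R₀ = 0.0000 + 0.1893 + 0.3248 + 0.4428 = 0.9569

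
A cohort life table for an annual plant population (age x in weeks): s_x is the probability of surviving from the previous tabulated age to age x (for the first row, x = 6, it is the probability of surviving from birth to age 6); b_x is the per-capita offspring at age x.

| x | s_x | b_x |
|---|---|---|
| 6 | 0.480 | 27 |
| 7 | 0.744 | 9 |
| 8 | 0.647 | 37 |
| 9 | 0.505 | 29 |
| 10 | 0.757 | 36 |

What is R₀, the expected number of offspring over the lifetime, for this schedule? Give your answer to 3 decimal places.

Survivorship from birth: l_x = s_6·s_7·…·s_x.
  l_6 = 0.48000
  l_7 = 0.35712
  l_8 = 0.23106
  l_9 = 0.11668
  l_10 = 0.08833
R₀ = Σ l_x b_x:
  age 6: 0.48000 × 27 = 12.9600
  age 7: 0.35712 × 9 = 3.2141
  age 8: 0.23106 × 37 = 8.5492
  age 9: 0.11668 × 29 = 3.3837
  age 10: 0.08833 × 36 = 3.1799
R₀ = 12.9600 + 3.2141 + 8.5492 + 3.3837 + 3.1799 = 31.2869

31.287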